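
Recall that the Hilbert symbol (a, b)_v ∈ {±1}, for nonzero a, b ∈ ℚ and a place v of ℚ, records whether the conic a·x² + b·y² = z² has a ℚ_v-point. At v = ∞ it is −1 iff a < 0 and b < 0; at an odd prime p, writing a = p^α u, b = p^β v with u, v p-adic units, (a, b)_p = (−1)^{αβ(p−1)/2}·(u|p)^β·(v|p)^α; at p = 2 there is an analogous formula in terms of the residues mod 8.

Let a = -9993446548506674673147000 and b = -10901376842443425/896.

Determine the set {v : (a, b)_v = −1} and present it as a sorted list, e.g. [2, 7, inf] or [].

[5, 13, 31, inf]

Mod squares: a ≡ -4030, b ≡ -305102. Check v ∈ {∞, 2, 3, 5, 7, 13, 19, 31, 37}.
v=37: a=37^2·(≡27), b=37^1·(≡19) mod 37; (27|37)=+1, (19|37)=-1; (−1)^{2·1·18}·(+1)^1·(-1)^2 = +1.
v=13: a=13^3·(≡8), b=13^4·(≡5) mod 13; (8|13)=-1, (5|13)=-1; (−1)^{3·4·6}·(-1)^4·(-1)^3 = -1.
v=7: a=7^2·(≡1), b=7^-1·(≡6) mod 7; (1|7)=+1, (6|7)=-1; (−1)^{2·-1·3}·(+1)^-1·(-1)^2 = +1.
v=31: a=31^5·(≡9), b=31^3·(≡7) mod 31; (9|31)=+1, (7|31)=+1; (−1)^{5·3·15}·(+1)^3·(+1)^5 = -1.
v=2: v_2(a)=3, v_2(b)=-7; units ≡ 1, 1 (mod 8); ε·ε+αω+βω = 0·0+3·0+-7·0 ≡ 0  ⇒  (a,b)_2 = +1.
v=19: a=19^2·(≡6), b=19^1·(≡1) mod 19; (6|19)=+1, (1|19)=+1; (−1)^{2·1·9}·(+1)^1·(+1)^2 = +1.
v=3: a=3^8·(≡2), b=3^6·(≡1) mod 3; (2|3)=-1, (1|3)=+1; (−1)^{8·6·1}·(-1)^6·(+1)^8 = +1.
v=5: a=5^3·(≡4), b=5^2·(≡3) mod 5; (4|5)=+1, (3|5)=-1; (−1)^{3·2·2}·(+1)^2·(-1)^3 = -1.
v=∞: -4030 < 0 and -305102 < 0  ⇒  (a,b)_∞ = -1.
(-4030, -305102 / ℚ) ramifies at {5, 13, 31, ∞}: a division algebra.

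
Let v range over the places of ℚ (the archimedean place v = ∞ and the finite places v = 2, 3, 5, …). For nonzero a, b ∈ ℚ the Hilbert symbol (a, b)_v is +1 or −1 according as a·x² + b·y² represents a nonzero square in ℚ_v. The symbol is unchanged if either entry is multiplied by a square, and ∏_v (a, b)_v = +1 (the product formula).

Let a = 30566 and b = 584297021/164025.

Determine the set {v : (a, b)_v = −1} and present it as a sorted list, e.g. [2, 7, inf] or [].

(a, b) ≡ (30566, 341) mod (ℚ^×)²; places V = {2, 3, 5, 7, 11, 17, 29, 31, ∞}.
(a,b)_7: α=0, u≡4; β=2, v≡6 (mod 7); (4|7)=+1, (6|7)=-1; sign (−1)^0·+1^2·-1^0 = +1.
(a,b)_∞: sgn(30566)=+, sgn(341)=+, so +1.
(a,b)_2: α=1, β=0; u≡3, v≡5 (mod 8); ε(u)ε(v)=1·0, αω(v)=1·1, βω(u)=0·1; sum ≡ 1  ⇒  -1.
(a,b)_11: α=0, u≡8; β=3, v≡9 (mod 11); (8|11)=-1, (9|11)=+1; sign (−1)^0·-1^3·+1^0 = -1.
(a,b)_5: α=0, u≡1; β=-2, v≡1 (mod 5); (1|5)=+1, (1|5)=+1; sign (−1)^0·+1^-2·+1^0 = +1.
(a,b)_17: α=1, u≡13; β=2, v≡9 (mod 17); (13|17)=+1, (9|17)=+1; sign (−1)^0·+1^2·+1^1 = +1.
(a,b)_31: α=1, u≡25; β=1, v≡3 (mod 31); (25|31)=+1, (3|31)=-1; sign (−1)^1·+1^1·-1^1 = +1.
(a,b)_3: α=0, u≡2; β=-8, v≡2 (mod 3); (2|3)=-1, (2|3)=-1; sign (−1)^0·-1^-8·-1^0 = +1.
(a,b)_29: α=1, u≡10; β=0, v≡4 (mod 29); (10|29)=-1, (4|29)=+1; sign (−1)^0·-1^0·+1^1 = +1.
Ram(30566, 341) = {2, 11}; no ℚ_2-point on the conic.

[2, 11]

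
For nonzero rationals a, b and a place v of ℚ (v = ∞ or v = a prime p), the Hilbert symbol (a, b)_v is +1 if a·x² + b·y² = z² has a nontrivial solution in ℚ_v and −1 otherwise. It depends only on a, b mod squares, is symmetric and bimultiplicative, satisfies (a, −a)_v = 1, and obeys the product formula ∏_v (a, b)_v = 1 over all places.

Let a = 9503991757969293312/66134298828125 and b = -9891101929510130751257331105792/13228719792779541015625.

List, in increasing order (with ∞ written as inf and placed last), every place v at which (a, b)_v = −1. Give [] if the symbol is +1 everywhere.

(a, b) ≡ (7410, -182) mod (ℚ^×)²; places V = {2, 3, 5, 7, 11, 13, 19, 23, ∞}.
(a,b)_5: α=-9, u≡2; β=-14, v≡2 (mod 5); (2|5)=-1, (2|5)=-1; sign (−1)^0·-1^-14·-1^-9 = -1.
(a,b)_7: α=6, u≡4; β=9, v≡4 (mod 7); (4|7)=+1, (4|7)=+1; sign (−1)^0·+1^9·+1^6 = +1.
(a,b)_3: α=3, u≡1; β=6, v≡1 (mod 3); (1|3)=+1, (1|3)=+1; sign (−1)^0·+1^6·+1^3 = +1.
(a,b)_19: α=3, u≡2; β=6, v≡18 (mod 19); (2|19)=-1, (18|19)=-1; sign (−1)^0·-1^6·-1^3 = -1.
(a,b)_23: α=-4, u≡2; β=-6, v≡13 (mod 23); (2|23)=+1, (13|23)=+1; sign (−1)^0·+1^-6·+1^-4 = +1.
(a,b)_∞: sgn(7410)=+, sgn(-182)=−, so +1.
(a,b)_11: α=-2, u≡10; β=-4, v≡3 (mod 11); (10|11)=-1, (3|11)=+1; sign (−1)^0·-1^-4·+1^-2 = +1.
(a,b)_2: α=25, β=39; u≡1, v≡5 (mod 8); ε(u)ε(v)=0·0, αω(v)=25·1, βω(u)=39·0; sum ≡ 1  ⇒  -1.
(a,b)_13: α=1, u≡11; β=1, v≡9 (mod 13); (11|13)=-1, (9|13)=+1; sign (−1)^0·-1^1·+1^1 = -1.
(7410, -182 / ℚ) ramifies at {2, 5, 13, 19}: a division algebra.

[2, 5, 13, 19]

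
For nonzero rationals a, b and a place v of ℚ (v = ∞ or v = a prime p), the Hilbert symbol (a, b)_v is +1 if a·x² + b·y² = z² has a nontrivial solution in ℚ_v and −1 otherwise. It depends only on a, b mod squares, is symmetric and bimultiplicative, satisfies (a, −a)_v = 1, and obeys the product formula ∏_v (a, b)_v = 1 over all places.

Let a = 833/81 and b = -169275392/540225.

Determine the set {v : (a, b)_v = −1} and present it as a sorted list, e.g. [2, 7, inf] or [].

Mod squares: a ≡ 17, b ≡ -143. Check v ∈ {∞, 2, 3, 5, 7, 11, 13, 17}.
v=13: a=13^0·(≡9), b=13^1·(≡11) mod 13; (9|13)=+1, (11|13)=-1; (−1)^{0·1·6}·(+1)^1·(-1)^0 = +1.
v=3: a=3^-4·(≡2), b=3^-2·(≡1) mod 3; (2|3)=-1, (1|3)=+1; (−1)^{-4·-2·1}·(-1)^-2·(+1)^-4 = +1.
v=7: a=7^2·(≡6), b=7^-4·(≡1) mod 7; (6|7)=-1, (1|7)=+1; (−1)^{2·-4·3}·(-1)^-4·(+1)^2 = +1.
v=2: v_2(a)=0, v_2(b)=12; units ≡ 1, 1 (mod 8); ε·ε+αω+βω = 0·0+0·0+12·0 ≡ 0  ⇒  (a,b)_2 = +1.
v=∞: 17 > 0 and -143 < 0  ⇒  (a,b)_∞ = +1.
v=17: a=17^1·(≡9), b=17^2·(≡10) mod 17; (9|17)=+1, (10|17)=-1; (−1)^{1·2·8}·(+1)^2·(-1)^1 = -1.
v=11: a=11^0·(≡2), b=11^1·(≡5) mod 11; (2|11)=-1, (5|11)=+1; (−1)^{0·1·5}·(-1)^1·(+1)^0 = -1.
v=5: a=5^0·(≡3), b=5^-2·(≡2) mod 5; (3|5)=-1, (2|5)=-1; (−1)^{0·-2·2}·(-1)^-2·(-1)^0 = +1.
Ram(17, -143) = {11, 17}; no ℚ_11-point on the conic.

[11, 17]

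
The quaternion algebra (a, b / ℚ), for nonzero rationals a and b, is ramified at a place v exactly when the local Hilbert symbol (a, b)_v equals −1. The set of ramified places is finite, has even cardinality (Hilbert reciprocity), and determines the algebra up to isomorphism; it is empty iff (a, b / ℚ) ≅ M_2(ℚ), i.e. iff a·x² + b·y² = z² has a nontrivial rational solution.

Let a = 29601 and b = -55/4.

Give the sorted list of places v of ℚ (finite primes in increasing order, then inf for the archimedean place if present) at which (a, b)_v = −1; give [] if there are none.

[11, 23]

Mod squares: a ≡ 3289, b ≡ -55. Check v ∈ {∞, 2, 3, 5, 11, 13, 23}.
v=23: a=23^1·(≡22), b=23^0·(≡15) mod 23; (22|23)=-1, (15|23)=-1; (−1)^{1·0·11}·(-1)^0·(-1)^1 = -1.
v=2: v_2(a)=0, v_2(b)=-2; units ≡ 1, 1 (mod 8); ε·ε+αω+βω = 0·0+0·0+-2·0 ≡ 0  ⇒  (a,b)_2 = +1.
v=13: a=13^1·(≡2), b=13^0·(≡9) mod 13; (2|13)=-1, (9|13)=+1; (−1)^{1·0·6}·(-1)^0·(+1)^1 = +1.
v=3: a=3^2·(≡1), b=3^0·(≡2) mod 3; (1|3)=+1, (2|3)=-1; (−1)^{2·0·1}·(+1)^0·(-1)^2 = +1.
v=∞: 3289 > 0 and -55 < 0  ⇒  (a,b)_∞ = +1.
v=11: a=11^1·(≡7), b=11^1·(≡7) mod 11; (7|11)=-1, (7|11)=-1; (−1)^{1·1·5}·(-1)^1·(-1)^1 = -1.
v=5: a=5^0·(≡1), b=5^1·(≡1) mod 5; (1|5)=+1, (1|5)=+1; (−1)^{0·1·2}·(+1)^1·(+1)^0 = +1.
(3289, -55 / ℚ) ramifies at {11, 23}: a division algebra.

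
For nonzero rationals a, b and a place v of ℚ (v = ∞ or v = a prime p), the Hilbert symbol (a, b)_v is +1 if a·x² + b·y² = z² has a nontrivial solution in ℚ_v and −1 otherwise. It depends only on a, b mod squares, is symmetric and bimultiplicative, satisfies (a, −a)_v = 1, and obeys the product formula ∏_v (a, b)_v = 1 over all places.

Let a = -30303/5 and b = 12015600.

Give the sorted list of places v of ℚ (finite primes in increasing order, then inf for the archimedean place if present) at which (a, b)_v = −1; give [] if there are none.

[17, 19, 31, 37]

(a, b) ≡ (-16835, 30039) mod (ℚ^×)²; places V = {2, 3, 5, 7, 13, 17, 19, 31, 37, ∞}.
(a,b)_2: α=0, β=4; u≡5, v≡7 (mod 8); ε(u)ε(v)=0·1, αω(v)=0·0, βω(u)=4·1; sum ≡ 0  ⇒  +1.
(a,b)_37: α=1, u≡36; β=0, v≡35 (mod 37); (36|37)=+1, (35|37)=-1; sign (−1)^0·+1^0·-1^1 = -1.
(a,b)_3: α=2, u≡1; β=1, v≡2 (mod 3); (1|3)=+1, (2|3)=-1; sign (−1)^0·+1^1·-1^2 = +1.
(a,b)_17: α=0, u≡5; β=1, v≡8 (mod 17); (5|17)=-1, (8|17)=+1; sign (−1)^0·-1^1·+1^0 = -1.
(a,b)_31: α=0, u≡3; β=1, v≡7 (mod 31); (3|31)=-1, (7|31)=+1; sign (−1)^0·-1^1·+1^0 = -1.
(a,b)_5: α=-1, u≡2; β=2, v≡4 (mod 5); (2|5)=-1, (4|5)=+1; sign (−1)^0·-1^2·+1^-1 = +1.
(a,b)_∞: sgn(-16835)=−, sgn(30039)=+, so +1.
(a,b)_7: α=1, u≡5; β=0, v≡2 (mod 7); (5|7)=-1, (2|7)=+1; sign (−1)^0·-1^0·+1^1 = +1.
(a,b)_19: α=0, u≡8; β=1, v≡4 (mod 19); (8|19)=-1, (4|19)=+1; sign (−1)^0·-1^1·+1^0 = -1.
(a,b)_13: α=1, u≡7; β=0, v≡12 (mod 13); (7|13)=-1, (12|13)=+1; sign (−1)^0·-1^0·+1^1 = +1.
(-16835, 30039 / ℚ) ramifies at {17, 19, 31, 37}: a division algebra.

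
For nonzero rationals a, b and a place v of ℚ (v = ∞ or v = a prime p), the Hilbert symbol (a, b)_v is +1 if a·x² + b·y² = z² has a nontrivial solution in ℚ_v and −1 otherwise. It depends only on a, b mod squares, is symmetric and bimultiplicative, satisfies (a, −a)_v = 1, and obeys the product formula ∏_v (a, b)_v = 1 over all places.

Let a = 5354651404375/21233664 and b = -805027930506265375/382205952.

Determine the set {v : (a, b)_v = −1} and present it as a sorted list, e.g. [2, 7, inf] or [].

Mod squares: a ≡ 44863, b ≡ -15470. Check v ∈ {∞, 2, 3, 5, 7, 13, 17, 19, 23, 29}.
v=5: a=5^4·(≡3), b=5^3·(≡1) mod 5; (3|5)=-1, (1|5)=+1; (−1)^{4·3·2}·(-1)^3·(+1)^4 = -1.
v=7: a=7^1·(≡4), b=7^3·(≡2) mod 7; (4|7)=+1, (2|7)=+1; (−1)^{1·3·3}·(+1)^3·(+1)^1 = -1.
v=2: v_2(a)=-18, v_2(b)=-19; units ≡ 7, 1 (mod 8); ε·ε+αω+βω = 1·0+-18·0+-19·0 ≡ 0  ⇒  (a,b)_2 = +1.
v=∞: 44863 > 0 and -15470 < 0  ⇒  (a,b)_∞ = +1.
v=13: a=13^1·(≡2), b=13^1·(≡7) mod 13; (2|13)=-1, (7|13)=-1; (−1)^{1·1·6}·(-1)^1·(-1)^1 = +1.
v=17: a=17^1·(≡8), b=17^1·(≡2) mod 17; (8|17)=+1, (2|17)=+1; (−1)^{1·1·8}·(+1)^1·(+1)^1 = +1.
v=23: a=23^2·(≡13), b=23^4·(≡2) mod 23; (13|23)=+1, (2|23)=+1; (−1)^{2·4·11}·(+1)^4·(+1)^2 = +1.
v=19: a=19^2·(≡1), b=19^2·(≡10) mod 19; (1|19)=+1, (10|19)=-1; (−1)^{2·2·9}·(+1)^2·(-1)^2 = +1.
v=29: a=29^1·(≡26), b=29^2·(≡24) mod 29; (26|29)=-1, (24|29)=+1; (−1)^{1·2·14}·(-1)^2·(+1)^1 = +1.
v=3: a=3^-4·(≡1), b=3^-6·(≡1) mod 3; (1|3)=+1, (1|3)=+1; (−1)^{-4·-6·1}·(+1)^-6·(+1)^-4 = +1.
|Ram(44863, -15470)| = 2, even; anisotropic at {5, 7}.

[5, 7]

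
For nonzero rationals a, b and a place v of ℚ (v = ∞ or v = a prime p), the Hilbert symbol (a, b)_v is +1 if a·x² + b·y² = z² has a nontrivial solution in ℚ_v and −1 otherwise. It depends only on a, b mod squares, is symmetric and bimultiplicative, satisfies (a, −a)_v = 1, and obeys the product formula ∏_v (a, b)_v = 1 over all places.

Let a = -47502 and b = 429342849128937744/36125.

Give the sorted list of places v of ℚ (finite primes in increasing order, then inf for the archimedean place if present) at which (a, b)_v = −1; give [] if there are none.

(a, b) ≡ (-5278, 5) mod (ℚ^×)²; places V = {2, 3, 5, 7, 11, 13, 17, 19, 29, ∞}.
(a,b)_2: α=1, β=4; u≡1, v≡5 (mod 8); ε(u)ε(v)=0·0, αω(v)=1·1, βω(u)=4·0; sum ≡ 1  ⇒  -1.
(a,b)_3: α=2, u≡2; β=6, v≡2 (mod 3); (2|3)=-1, (2|3)=-1; sign (−1)^0·-1^6·-1^2 = +1.
(a,b)_17: α=0, u≡13; β=-2, v≡6 (mod 17); (13|17)=+1, (6|17)=-1; sign (−1)^0·+1^-2·-1^0 = +1.
(a,b)_7: α=1, u≡4; β=2, v≡5 (mod 7); (4|7)=+1, (5|7)=-1; sign (−1)^0·+1^2·-1^1 = -1.
(a,b)_11: α=0, u≡7; β=4, v≡3 (mod 11); (7|11)=-1, (3|11)=+1; sign (−1)^0·-1^4·+1^0 = +1.
(a,b)_13: α=1, u≡12; β=2, v≡6 (mod 13); (12|13)=+1, (6|13)=-1; sign (−1)^0·+1^2·-1^1 = -1.
(a,b)_29: α=1, u≡15; β=2, v≡23 (mod 29); (15|29)=-1, (23|29)=+1; sign (−1)^0·-1^2·+1^1 = +1.
(a,b)_5: α=0, u≡3; β=-3, v≡1 (mod 5); (3|5)=-1, (1|5)=+1; sign (−1)^0·-1^-3·+1^0 = -1.
(a,b)_19: α=0, u≡17; β=2, v≡17 (mod 19); (17|19)=+1, (17|19)=+1; sign (−1)^0·+1^2·+1^0 = +1.
(a,b)_∞: sgn(-5278)=−, sgn(5)=+, so +1.
Ram(-5278, 5) = {2, 5, 7, 13}; no ℚ_2-point on the conic.

[2, 5, 7, 13]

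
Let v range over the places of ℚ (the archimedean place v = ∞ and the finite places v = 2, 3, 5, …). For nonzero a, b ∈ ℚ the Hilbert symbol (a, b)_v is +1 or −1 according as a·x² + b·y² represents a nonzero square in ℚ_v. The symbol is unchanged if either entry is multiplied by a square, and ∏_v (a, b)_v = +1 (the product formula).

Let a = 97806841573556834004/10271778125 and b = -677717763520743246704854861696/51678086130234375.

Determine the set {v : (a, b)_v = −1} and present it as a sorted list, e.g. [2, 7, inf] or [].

(a, b) ≡ (3705, -4290) mod (ℚ^×)²; places V = {2, 3, 5, 7, 11, 13, 17, 19, 29, 37, 41, 43, ∞}.
(a,b)_43: α=2, u≡30; β=4, v≡25 (mod 43); (30|43)=-1, (25|43)=+1; sign (−1)^0·-1^4·+1^2 = +1.
(a,b)_11: α=2, u≡9; β=3, v≡8 (mod 11); (9|11)=+1, (8|11)=-1; sign (−1)^0·+1^3·-1^2 = +1.
(a,b)_17: α=2, u≡15; β=2, v≡6 (mod 17); (15|17)=+1, (6|17)=-1; sign (−1)^0·+1^2·-1^2 = +1.
(a,b)_13: α=1, u≡10; β=1, v≡2 (mod 13); (10|13)=+1, (2|13)=-1; sign (−1)^0·+1^1·-1^1 = -1.
(a,b)_37: α=-2, u≡8; β=-4, v≡5 (mod 37); (8|37)=-1, (5|37)=-1; sign (−1)^0·-1^-4·-1^-2 = +1.
(a,b)_19: α=3, u≡5; β=4, v≡11 (mod 19); (5|19)=+1, (11|19)=+1; sign (−1)^0·+1^4·+1^3 = +1.
(a,b)_41: α=2, u≡24; β=4, v≡28 (mod 41); (24|41)=-1, (28|41)=-1; sign (−1)^0·-1^4·-1^2 = +1.
(a,b)_7: α=-4, u≡4; β=-6, v≡4 (mod 7); (4|7)=+1, (4|7)=+1; sign (−1)^0·+1^-6·+1^-4 = +1.
(a,b)_5: α=-5, u≡1; β=-7, v≡2 (mod 5); (1|5)=+1, (2|5)=-1; sign (−1)^0·+1^-7·-1^-5 = -1.
(a,b)_2: α=2, β=7; u≡1, v≡7 (mod 8); ε(u)ε(v)=0·1, αω(v)=2·0, βω(u)=7·0; sum ≡ 0  ⇒  +1.
(a,b)_29: α=2, u≡23; β=2, v≡2 (mod 29); (23|29)=+1, (2|29)=-1; sign (−1)^0·+1^2·-1^2 = +1.
(a,b)_3: α=1, u≡2; β=-1, v≡1 (mod 3); (2|3)=-1, (1|3)=+1; sign (−1)^1·-1^-1·+1^1 = +1.
(a,b)_∞: sgn(3705)=+, sgn(-4290)=−, so +1.
|Ram(3705, -4290)| = 2, even; anisotropic at {5, 13}.

[5, 13]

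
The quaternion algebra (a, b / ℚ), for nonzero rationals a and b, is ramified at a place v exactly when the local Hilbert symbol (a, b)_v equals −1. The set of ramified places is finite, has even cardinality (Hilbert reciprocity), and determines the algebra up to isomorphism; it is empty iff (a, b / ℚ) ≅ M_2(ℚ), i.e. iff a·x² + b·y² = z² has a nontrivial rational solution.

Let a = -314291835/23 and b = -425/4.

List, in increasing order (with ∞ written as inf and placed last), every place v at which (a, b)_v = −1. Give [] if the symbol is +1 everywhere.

[2, 5, 17, inf]

(a, b) ≡ (-16445, -17) mod (ℚ^×)²; places V = {2, 3, 5, 11, 13, 17, 23, ∞}.
(a,b)_13: α=3, u≡1; β=0, v≡1 (mod 13); (1|13)=+1, (1|13)=+1; sign (−1)^0·+1^0·+1^3 = +1.
(a,b)_17: α=2, u≡10; β=1, v≡15 (mod 17); (10|17)=-1, (15|17)=+1; sign (−1)^0·-1^1·+1^2 = -1.
(a,b)_∞: sgn(-16445)=−, sgn(-17)=−, so -1.
(a,b)_5: α=1, u≡1; β=2, v≡2 (mod 5); (1|5)=+1, (2|5)=-1; sign (−1)^0·+1^2·-1^1 = -1.
(a,b)_11: α=1, u≡9; β=0, v≡1 (mod 11); (9|11)=+1, (1|11)=+1; sign (−1)^0·+1^0·+1^1 = +1.
(a,b)_23: α=-1, u≡14; β=0, v≡3 (mod 23); (14|23)=-1, (3|23)=+1; sign (−1)^0·-1^0·+1^-1 = +1.
(a,b)_3: α=2, u≡1; β=0, v≡1 (mod 3); (1|3)=+1, (1|3)=+1; sign (−1)^0·+1^0·+1^2 = +1.
(a,b)_2: α=0, β=-2; u≡3, v≡7 (mod 8); ε(u)ε(v)=1·1, αω(v)=0·0, βω(u)=-2·1; sum ≡ 1  ⇒  -1.
(-16445, -17 / ℚ) ramifies at {2, 5, 17, ∞}: a division algebra.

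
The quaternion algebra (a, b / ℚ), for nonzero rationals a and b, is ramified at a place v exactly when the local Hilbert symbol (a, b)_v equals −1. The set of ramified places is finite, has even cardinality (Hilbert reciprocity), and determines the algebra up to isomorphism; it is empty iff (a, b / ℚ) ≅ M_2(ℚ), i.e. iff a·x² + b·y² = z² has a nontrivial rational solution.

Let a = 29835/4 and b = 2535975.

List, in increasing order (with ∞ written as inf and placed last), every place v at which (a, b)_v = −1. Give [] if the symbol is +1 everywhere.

[2, 3, 13, 17]

Mod squares: a ≡ 3315, b ≡ 39. Check v ∈ {∞, 2, 3, 5, 13, 17}.
v=2: v_2(a)=-2, v_2(b)=0; units ≡ 3, 7 (mod 8); ε·ε+αω+βω = 1·1+-2·0+0·1 ≡ 1  ⇒  (a,b)_2 = -1.
v=17: a=17^1·(≡1), b=17^2·(≡3) mod 17; (1|17)=+1, (3|17)=-1; (−1)^{1·2·8}·(+1)^2·(-1)^1 = -1.
v=5: a=5^1·(≡3), b=5^2·(≡4) mod 5; (3|5)=-1, (4|5)=+1; (−1)^{1·2·2}·(-1)^2·(+1)^1 = +1.
v=3: a=3^3·(≡1), b=3^3·(≡1) mod 3; (1|3)=+1, (1|3)=+1; (−1)^{3·3·1}·(+1)^3·(+1)^3 = -1.
v=13: a=13^1·(≡5), b=13^1·(≡10) mod 13; (5|13)=-1, (10|13)=+1; (−1)^{1·1·6}·(-1)^1·(+1)^1 = -1.
v=∞: 3315 > 0 and 39 > 0  ⇒  (a,b)_∞ = +1.
|Ram(3315, 39)| = 4, even; anisotropic at {2, 3, 13, 17}.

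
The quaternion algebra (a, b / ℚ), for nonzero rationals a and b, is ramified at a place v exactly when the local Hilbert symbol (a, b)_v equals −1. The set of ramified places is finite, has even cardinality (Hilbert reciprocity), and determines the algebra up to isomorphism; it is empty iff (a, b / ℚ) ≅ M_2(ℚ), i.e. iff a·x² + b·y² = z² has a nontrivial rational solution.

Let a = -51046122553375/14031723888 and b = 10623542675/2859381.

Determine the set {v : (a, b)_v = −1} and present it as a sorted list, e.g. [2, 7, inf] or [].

(a, b) ≡ (-11305, 6783) mod (ℚ^×)²; places V = {2, 3, 5, 7, 13, 17, 19, 31, 37, 41, ∞}.
(a,b)_19: α=1, u≡14; β=1, v≡15 (mod 19); (14|19)=-1, (15|19)=-1; sign (−1)^1·-1^1·-1^1 = -1.
(a,b)_41: α=-2, u≡13; β=-2, v≡4 (mod 41); (13|41)=-1, (4|41)=+1; sign (−1)^0·-1^-2·+1^-2 = +1.
(a,b)_∞: sgn(-11305)=−, sgn(6783)=+, so +1.
(a,b)_2: α=-4, β=0; u≡7, v≡7 (mod 8); ε(u)ε(v)=1·1, αω(v)=-4·0, βω(u)=0·0; sum ≡ 1  ⇒  -1.
(a,b)_3: α=-2, u≡2; β=-5, v≡2 (mod 3); (2|3)=-1, (2|3)=-1; sign (−1)^0·-1^-5·-1^-2 = -1.
(a,b)_17: α=1, u≡9; β=1, v≡15 (mod 17); (9|17)=+1, (15|17)=+1; sign (−1)^0·+1^1·+1^1 = +1.
(a,b)_13: α=-2, u≡11; β=0, v≡1 (mod 13); (11|13)=-1, (1|13)=+1; sign (−1)^0·-1^0·+1^-2 = +1.
(a,b)_5: α=3, u≡1; β=2, v≡2 (mod 5); (1|5)=+1, (2|5)=-1; sign (−1)^0·+1^2·-1^3 = -1.
(a,b)_37: α=2, u≡5; β=2, v≡26 (mod 37); (5|37)=-1, (26|37)=+1; sign (−1)^0·-1^2·+1^2 = +1.
(a,b)_31: α=4, u≡2; β=2, v≡25 (mod 31); (2|31)=+1, (25|31)=+1; sign (−1)^0·+1^2·+1^4 = +1.
(a,b)_7: α=-3, u≡4; β=-1, v≡5 (mod 7); (4|7)=+1, (5|7)=-1; sign (−1)^1·+1^-1·-1^-3 = +1.
(-11305, 6783 / ℚ) ramifies at {2, 3, 5, 19}: a division algebra.

[2, 3, 5, 19]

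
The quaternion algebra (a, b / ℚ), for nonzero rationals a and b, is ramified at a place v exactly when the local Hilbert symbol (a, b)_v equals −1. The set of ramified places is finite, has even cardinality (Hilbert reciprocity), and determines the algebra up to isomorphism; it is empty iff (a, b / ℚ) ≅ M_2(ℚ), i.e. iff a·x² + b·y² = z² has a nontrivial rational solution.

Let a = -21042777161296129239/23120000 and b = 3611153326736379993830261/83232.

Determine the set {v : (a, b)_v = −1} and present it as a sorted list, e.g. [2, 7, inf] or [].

Mod squares: a ≡ -26158, b ≡ 239057962. Check v ∈ {∞, 2, 3, 5, 7, 11, 13, 17, 19, 29, 37, 41}.
v=13: a=13^2·(≡2), b=13^5·(≡6) mod 13; (2|13)=-1, (6|13)=-1; (−1)^{2·5·6}·(-1)^5·(-1)^2 = -1.
v=3: a=3^2·(≡2), b=3^-2·(≡1) mod 3; (2|3)=-1, (1|3)=+1; (−1)^{2·-2·1}·(-1)^-2·(+1)^2 = +1.
v=5: a=5^-4·(≡3), b=5^0·(≡3) mod 5; (3|5)=-1, (3|5)=-1; (−1)^{-4·0·2}·(-1)^0·(-1)^-4 = +1.
v=2: v_2(a)=-7, v_2(b)=-5; units ≡ 1, 5 (mod 8); ε·ε+αω+βω = 0·0+-7·1+-5·0 ≡ 1  ⇒  (a,b)_2 = -1.
v=∞: -26158 < 0 and 239057962 > 0  ⇒  (a,b)_∞ = +1.
v=19: a=19^4·(≡6), b=19^5·(≡14) mod 19; (6|19)=+1, (14|19)=-1; (−1)^{4·5·9}·(+1)^5·(-1)^4 = +1.
v=11: a=11^3·(≡4), b=11^3·(≡2) mod 11; (4|11)=+1, (2|11)=-1; (−1)^{3·3·5}·(+1)^3·(-1)^3 = +1.
v=7: a=7^2·(≡2), b=7^2·(≡5) mod 7; (2|7)=+1, (5|7)=-1; (−1)^{2·2·3}·(+1)^2·(-1)^2 = +1.
v=29: a=29^1·(≡27), b=29^1·(≡11) mod 29; (27|29)=-1, (11|29)=-1; (−1)^{1·1·14}·(-1)^1·(-1)^1 = +1.
v=37: a=37^2·(≡34), b=37^3·(≡26) mod 37; (34|37)=+1, (26|37)=+1; (−1)^{2·3·18}·(+1)^3·(+1)^2 = +1.
v=41: a=41^1·(≡32), b=41^1·(≡25) mod 41; (32|41)=+1, (25|41)=+1; (−1)^{1·1·20}·(+1)^1·(+1)^1 = +1.
v=17: a=17^-2·(≡14), b=17^-2·(≡16) mod 17; (14|17)=-1, (16|17)=+1; (−1)^{-2·-2·8}·(-1)^-2·(+1)^-2 = +1.
|Ram(-26158, 239057962)| = 2, even; anisotropic at {2, 13}.

[2, 13]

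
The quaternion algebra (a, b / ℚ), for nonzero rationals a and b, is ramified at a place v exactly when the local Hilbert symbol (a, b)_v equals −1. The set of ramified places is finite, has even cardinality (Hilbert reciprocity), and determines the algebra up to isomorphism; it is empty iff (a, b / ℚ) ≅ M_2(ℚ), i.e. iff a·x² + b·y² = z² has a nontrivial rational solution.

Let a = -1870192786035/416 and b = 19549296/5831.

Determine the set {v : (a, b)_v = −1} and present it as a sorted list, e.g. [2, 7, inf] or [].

[13, 17]

Mod squares: a ≡ -11310, b ≡ 4641. Check v ∈ {∞, 2, 3, 5, 7, 13, 17, 19, 29, 59}.
v=3: a=3^1·(≡1), b=3^3·(≡2) mod 3; (1|3)=+1, (2|3)=-1; (−1)^{1·3·1}·(+1)^3·(-1)^1 = +1.
v=2: v_2(a)=-5, v_2(b)=4; units ≡ 1, 1 (mod 8); ε·ε+αω+βω = 0·0+-5·0+4·0 ≡ 0  ⇒  (a,b)_2 = +1.
v=59: a=59^0·(≡56), b=59^2·(≡52) mod 59; (56|59)=-1, (52|59)=-1; (−1)^{0·2·29}·(-1)^2·(-1)^0 = +1.
v=17: a=17^2·(≡12), b=17^-1·(≡9) mod 17; (12|17)=-1, (9|17)=+1; (−1)^{2·-1·8}·(-1)^-1·(+1)^2 = -1.
v=13: a=13^-1·(≡4), b=13^1·(≡8) mod 13; (4|13)=+1, (8|13)=-1; (−1)^{-1·1·6}·(+1)^1·(-1)^-1 = -1.
v=29: a=29^3·(≡13), b=29^0·(≡24) mod 29; (13|29)=+1, (24|29)=+1; (−1)^{3·0·14}·(+1)^0·(+1)^3 = +1.
v=19: a=19^2·(≡8), b=19^0·(≡16) mod 19; (8|19)=-1, (16|19)=+1; (−1)^{2·0·9}·(-1)^0·(+1)^2 = +1.
v=∞: -11310 < 0 and 4641 > 0  ⇒  (a,b)_∞ = +1.
v=5: a=5^1·(≡3), b=5^0·(≡1) mod 5; (3|5)=-1, (1|5)=+1; (−1)^{1·0·2}·(-1)^0·(+1)^1 = +1.
v=7: a=7^2·(≡2), b=7^-3·(≡6) mod 7; (2|7)=+1, (6|7)=-1; (−1)^{2·-3·3}·(+1)^-3·(-1)^2 = +1.
Ram(-11310, 4641) = {13, 17}; no ℚ_13-point on the conic.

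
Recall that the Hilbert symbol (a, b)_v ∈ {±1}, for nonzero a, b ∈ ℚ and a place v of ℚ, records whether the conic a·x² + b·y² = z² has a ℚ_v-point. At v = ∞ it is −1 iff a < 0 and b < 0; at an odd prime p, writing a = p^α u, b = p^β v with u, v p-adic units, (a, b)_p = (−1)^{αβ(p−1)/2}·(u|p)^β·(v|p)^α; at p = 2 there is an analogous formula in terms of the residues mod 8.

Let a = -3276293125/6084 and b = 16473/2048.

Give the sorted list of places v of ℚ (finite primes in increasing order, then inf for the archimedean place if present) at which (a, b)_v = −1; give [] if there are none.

[2, 3, 17, 19, 29, 31]

(a, b) ≡ (-106981, 114) mod (ℚ^×)²; places V = {2, 3, 5, 7, 13, 17, 19, 29, 31, ∞}.
(a,b)_∞: sgn(-106981)=−, sgn(114)=+, so +1.
(a,b)_3: α=-2, u≡2; β=1, v≡2 (mod 3); (2|3)=-1, (2|3)=-1; sign (−1)^0·-1^1·-1^-2 = -1.
(a,b)_31: α=1, u≡27; β=0, v≡6 (mod 31); (27|31)=-1, (6|31)=-1; sign (−1)^0·-1^0·-1^1 = -1.
(a,b)_5: α=4, u≡4; β=0, v≡1 (mod 5); (4|5)=+1, (1|5)=+1; sign (−1)^0·+1^0·+1^4 = +1.
(a,b)_13: α=-2, u≡9; β=0, v≡4 (mod 13); (9|13)=+1, (4|13)=+1; sign (−1)^0·+1^0·+1^-2 = +1.
(a,b)_7: α=3, u≡3; β=0, v≡4 (mod 7); (3|7)=-1, (4|7)=+1; sign (−1)^0·-1^0·+1^3 = +1.
(a,b)_17: α=1, u≡12; β=2, v≡5 (mod 17); (12|17)=-1, (5|17)=-1; sign (−1)^0·-1^2·-1^1 = -1.
(a,b)_2: α=-2, β=-11; u≡3, v≡1 (mod 8); ε(u)ε(v)=1·0, αω(v)=-2·0, βω(u)=-11·1; sum ≡ 1  ⇒  -1.
(a,b)_29: α=1, u≡1; β=0, v≡21 (mod 29); (1|29)=+1, (21|29)=-1; sign (−1)^0·+1^0·-1^1 = -1.
(a,b)_19: α=0, u≡13; β=1, v≡16 (mod 19); (13|19)=-1, (16|19)=+1; sign (−1)^0·-1^1·+1^0 = -1.
|Ram(-106981, 114)| = 6, even; anisotropic at {2, 3, 17, 19, 29, 31}.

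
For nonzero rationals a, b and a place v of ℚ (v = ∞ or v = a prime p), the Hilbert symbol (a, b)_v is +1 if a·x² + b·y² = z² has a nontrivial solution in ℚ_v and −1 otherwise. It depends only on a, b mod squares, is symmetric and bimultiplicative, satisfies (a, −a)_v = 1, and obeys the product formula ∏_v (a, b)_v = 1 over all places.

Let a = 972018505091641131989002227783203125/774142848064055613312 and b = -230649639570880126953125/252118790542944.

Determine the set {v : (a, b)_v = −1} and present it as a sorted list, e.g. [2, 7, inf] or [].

Mod squares: a ≡ 6630, b ≡ -462. Check v ∈ {∞, 2, 3, 5, 7, 11, 13, 17, 19, 29}.
v=29: a=29^6·(≡19), b=29^4·(≡11) mod 29; (19|29)=-1, (11|29)=-1; (−1)^{6·4·14}·(-1)^4·(-1)^6 = +1.
v=5: a=5^21·(≡4), b=5^14·(≡3) mod 5; (4|5)=+1, (3|5)=-1; (−1)^{21·14·2}·(+1)^14·(-1)^21 = -1.
v=11: a=11^2·(≡7), b=11^1·(≡8) mod 11; (7|11)=-1, (8|11)=-1; (−1)^{2·1·5}·(-1)^1·(-1)^2 = -1.
v=19: a=19^-2·(≡13), b=19^-2·(≡2) mod 19; (13|19)=-1, (2|19)=-1; (−1)^{-2·-2·9}·(-1)^-2·(-1)^-2 = +1.
v=2: v_2(a)=-7, v_2(b)=-5; units ≡ 3, 1 (mod 8); ε·ε+αω+βω = 1·0+-7·0+-5·1 ≡ 1  ⇒  (a,b)_2 = -1.
v=∞: 6630 > 0 and -462 < 0  ⇒  (a,b)_∞ = +1.
v=17: a=17^3·(≡16), b=17^2·(≡5) mod 17; (16|17)=+1, (5|17)=-1; (−1)^{3·2·8}·(+1)^2·(-1)^3 = -1.
v=13: a=13^-3·(≡3), b=13^-2·(≡7) mod 13; (3|13)=+1, (7|13)=-1; (−1)^{-3·-2·6}·(+1)^-2·(-1)^-3 = -1.
v=7: a=7^8·(≡2), b=7^5·(≡1) mod 7; (2|7)=+1, (1|7)=+1; (−1)^{8·5·3}·(+1)^5·(+1)^8 = +1.
v=3: a=3^-27·(≡2), b=3^-17·(≡2) mod 3; (2|3)=-1, (2|3)=-1; (−1)^{-27·-17·1}·(-1)^-17·(-1)^-27 = -1.
(6630, -462 / ℚ) ramifies at {2, 3, 5, 11, 13, 17}: a division algebra.

[2, 3, 5, 11, 13, 17]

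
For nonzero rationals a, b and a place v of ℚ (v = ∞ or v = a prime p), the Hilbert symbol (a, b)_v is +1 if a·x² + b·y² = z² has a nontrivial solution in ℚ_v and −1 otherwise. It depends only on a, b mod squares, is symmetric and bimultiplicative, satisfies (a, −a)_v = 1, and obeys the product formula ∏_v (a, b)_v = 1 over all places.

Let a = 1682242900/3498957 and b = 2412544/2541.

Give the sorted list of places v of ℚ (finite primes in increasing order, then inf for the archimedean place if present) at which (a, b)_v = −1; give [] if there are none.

[17, 19]

Mod squares: a ≡ 210273, b ≡ 12369. Check v ∈ {∞, 2, 3, 5, 7, 11, 13, 17, 19, 31}.
v=13: a=13^4·(≡7), b=13^0·(≡5) mod 13; (7|13)=-1, (5|13)=-1; (−1)^{4·0·6}·(-1)^0·(-1)^4 = +1.
v=19: a=19^1·(≡1), b=19^1·(≡4) mod 19; (1|19)=+1, (4|19)=+1; (−1)^{1·1·9}·(+1)^1·(+1)^1 = -1.
v=3: a=3^-5·(≡2), b=3^-1·(≡1) mod 3; (2|3)=-1, (1|3)=+1; (−1)^{-5·-1·1}·(-1)^-1·(+1)^-5 = +1.
v=31: a=31^1·(≡5), b=31^1·(≡17) mod 31; (5|31)=+1, (17|31)=-1; (−1)^{1·1·15}·(+1)^1·(-1)^1 = +1.
v=∞: 210273 > 0 and 12369 > 0  ⇒  (a,b)_∞ = +1.
v=2: v_2(a)=2, v_2(b)=12; units ≡ 1, 1 (mod 8); ε·ε+αω+βω = 0·0+2·0+12·0 ≡ 0  ⇒  (a,b)_2 = +1.
v=17: a=17^-1·(≡6), b=17^0·(≡5) mod 17; (6|17)=-1, (5|17)=-1; (−1)^{-1·0·8}·(-1)^0·(-1)^-1 = -1.
v=7: a=7^-1·(≡1), b=7^-1·(≡6) mod 7; (1|7)=+1, (6|7)=-1; (−1)^{-1·-1·3}·(+1)^-1·(-1)^-1 = +1.
v=5: a=5^2·(≡3), b=5^0·(≡4) mod 5; (3|5)=-1, (4|5)=+1; (−1)^{2·0·2}·(-1)^0·(+1)^2 = +1.
v=11: a=11^-2·(≡7), b=11^-2·(≡9) mod 11; (7|11)=-1, (9|11)=+1; (−1)^{-2·-2·5}·(-1)^-2·(+1)^-2 = +1.
Ram(210273, 12369) = {17, 19}; no ℚ_17-point on the conic.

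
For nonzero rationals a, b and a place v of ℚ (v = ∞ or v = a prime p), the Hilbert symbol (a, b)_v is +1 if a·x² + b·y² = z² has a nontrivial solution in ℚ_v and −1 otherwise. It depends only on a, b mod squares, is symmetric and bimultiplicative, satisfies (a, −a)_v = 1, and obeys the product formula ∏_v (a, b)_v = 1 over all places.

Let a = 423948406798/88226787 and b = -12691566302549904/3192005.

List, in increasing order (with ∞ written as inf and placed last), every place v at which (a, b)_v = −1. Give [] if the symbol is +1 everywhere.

[2, 31]

(a, b) ≡ (29946, -5) mod (ℚ^×)²; places V = {2, 3, 5, 7, 11, 17, 19, 23, 29, 31, 47, ∞}.
(a,b)_3: α=-1, u≡1; β=6, v≡1 (mod 3); (1|3)=+1, (1|3)=+1; sign (−1)^0·+1^6·+1^-1 = +1.
(a,b)_7: α=7, u≡4; β=2, v≡1 (mod 7); (4|7)=+1, (1|7)=+1; sign (−1)^0·+1^2·+1^7 = +1.
(a,b)_2: α=1, β=4; u≡5, v≡3 (mod 8); ε(u)ε(v)=0·1, αω(v)=1·1, βω(u)=4·1; sum ≡ 1  ⇒  -1.
(a,b)_11: α=-2, u≡4; β=2, v≡2 (mod 11); (4|11)=+1, (2|11)=-1; sign (−1)^0·+1^2·-1^-2 = +1.
(a,b)_∞: sgn(29946)=+, sgn(-5)=−, so +1.
(a,b)_23: α=1, u≡14; β=2, v≡1 (mod 23); (14|23)=-1, (1|23)=+1; sign (−1)^0·-1^2·+1^1 = +1.
(a,b)_17: α=-2, u≡15; β=-2, v≡14 (mod 17); (15|17)=+1, (14|17)=-1; sign (−1)^0·+1^-2·-1^-2 = +1.
(a,b)_19: α=2, u≡13; β=2, v≡2 (mod 19); (13|19)=-1, (2|19)=-1; sign (−1)^0·-1^2·-1^2 = +1.
(a,b)_29: α=-2, u≡15; β=0, v≡7 (mod 29); (15|29)=-1, (7|29)=+1; sign (−1)^0·-1^0·+1^-2 = +1.
(a,b)_47: α=0, u≡3; β=-2, v≡32 (mod 47); (3|47)=+1, (32|47)=+1; sign (−1)^0·+1^-2·+1^0 = +1.
(a,b)_5: α=0, u≡4; β=-1, v≡1 (mod 5); (4|5)=+1, (1|5)=+1; sign (−1)^0·+1^-1·+1^0 = +1.
(a,b)_31: α=1, u≡18; β=2, v≡6 (mod 31); (18|31)=+1, (6|31)=-1; sign (−1)^0·+1^2·-1^1 = -1.
|Ram(29946, -5)| = 2, even; anisotropic at {2, 31}.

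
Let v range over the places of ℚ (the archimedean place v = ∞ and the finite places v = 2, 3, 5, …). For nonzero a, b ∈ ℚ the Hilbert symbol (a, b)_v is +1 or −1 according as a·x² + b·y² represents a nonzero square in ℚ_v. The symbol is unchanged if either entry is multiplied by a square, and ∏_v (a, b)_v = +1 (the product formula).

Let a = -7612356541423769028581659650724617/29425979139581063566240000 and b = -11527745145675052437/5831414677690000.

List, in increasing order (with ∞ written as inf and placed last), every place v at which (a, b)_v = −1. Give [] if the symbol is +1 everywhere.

(a, b) ≡ (-33, -13) mod (ℚ^×)²; places V = {2, 3, 5, 7, 11, 13, 17, 23, 43, 53, 59, ∞}.
(a,b)_3: α=19, u≡1; β=10, v≡2 (mod 3); (1|3)=+1, (2|3)=-1; sign (−1)^0·+1^10·-1^19 = -1.
(a,b)_5: α=-4, u≡2; β=-4, v≡2 (mod 5); (2|5)=-1, (2|5)=-1; sign (−1)^0·-1^-4·-1^-4 = +1.
(a,b)_11: α=3, u≡10; β=2, v≡9 (mod 11); (10|11)=-1, (9|11)=+1; sign (−1)^0·-1^2·+1^3 = +1.
(a,b)_∞: sgn(-33)=−, sgn(-13)=−, so -1.
(a,b)_53: α=4, u≡30; β=2, v≡11 (mod 53); (30|53)=-1, (11|53)=+1; sign (−1)^0·-1^2·+1^4 = +1.
(a,b)_7: α=-4, u≡4; β=-2, v≡4 (mod 7); (4|7)=+1, (4|7)=+1; sign (−1)^0·+1^-2·+1^-4 = +1.
(a,b)_59: α=-4, u≡16; β=-2, v≡35 (mod 59); (16|59)=+1, (35|59)=+1; sign (−1)^0·+1^-2·+1^-4 = +1.
(a,b)_43: α=-6, u≡35; β=-4, v≡3 (mod 43); (35|43)=+1, (3|43)=-1; sign (−1)^0·+1^-4·-1^-6 = +1.
(a,b)_2: α=-8, β=-4; u≡7, v≡3 (mod 8); ε(u)ε(v)=1·1, αω(v)=-8·1, βω(u)=-4·0; sum ≡ 1  ⇒  -1.
(a,b)_23: α=2, u≡18; β=2, v≡15 (mod 23); (18|23)=+1, (15|23)=-1; sign (−1)^0·+1^2·-1^2 = +1.
(a,b)_13: α=2, u≡11; β=1, v≡9 (mod 13); (11|13)=-1, (9|13)=+1; sign (−1)^0·-1^1·+1^2 = -1.
(a,b)_17: α=8, u≡8; β=4, v≡1 (mod 17); (8|17)=+1, (1|17)=+1; sign (−1)^0·+1^4·+1^8 = +1.
Ram(-33, -13) = {2, 3, 13, ∞}; no ℚ_2-point on the conic.

[2, 3, 13, inf]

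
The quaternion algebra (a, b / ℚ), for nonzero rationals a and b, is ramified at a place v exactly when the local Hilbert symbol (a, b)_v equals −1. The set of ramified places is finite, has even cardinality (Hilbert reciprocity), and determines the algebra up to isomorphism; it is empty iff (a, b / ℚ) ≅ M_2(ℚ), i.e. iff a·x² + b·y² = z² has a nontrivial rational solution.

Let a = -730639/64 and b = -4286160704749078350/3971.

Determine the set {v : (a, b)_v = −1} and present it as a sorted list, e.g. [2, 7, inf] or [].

[31, inf]

Mod squares: a ≡ -14911, b ≡ -5576714. Check v ∈ {∞, 2, 3, 5, 7, 11, 13, 17, 19, 31, 37}.
v=2: v_2(a)=-6, v_2(b)=1; units ≡ 1, 3 (mod 8); ε·ε+αω+βω = 0·1+-6·1+1·0 ≡ 0  ⇒  (a,b)_2 = +1.
v=19: a=19^0·(≡9), b=19^-2·(≡2) mod 19; (9|19)=+1, (2|19)=-1; (−1)^{0·-2·9}·(+1)^-2·(-1)^0 = +1.
v=7: a=7^2·(≡6), b=7^0·(≡4) mod 7; (6|7)=-1, (4|7)=+1; (−1)^{2·0·3}·(-1)^0·(+1)^2 = +1.
v=37: a=37^1·(≡10), b=37^3·(≡28) mod 37; (10|37)=+1, (28|37)=+1; (−1)^{1·3·18}·(+1)^3·(+1)^1 = +1.
v=11: a=11^0·(≡4), b=11^-1·(≡4) mod 11; (4|11)=+1, (4|11)=+1; (−1)^{0·-1·5}·(+1)^-1·(+1)^0 = +1.
v=5: a=5^0·(≡4), b=5^2·(≡1) mod 5; (4|5)=+1, (1|5)=+1; (−1)^{0·2·2}·(+1)^2·(+1)^0 = +1.
v=3: a=3^0·(≡2), b=3^2·(≡1) mod 3; (2|3)=-1, (1|3)=+1; (−1)^{0·2·1}·(-1)^2·(+1)^0 = +1.
v=13: a=13^1·(≡4), b=13^5·(≡12) mod 13; (4|13)=+1, (12|13)=+1; (−1)^{1·5·6}·(+1)^5·(+1)^1 = +1.
v=31: a=31^1·(≡11), b=31^3·(≡17) mod 31; (11|31)=-1, (17|31)=-1; (−1)^{1·3·15}·(-1)^3·(-1)^1 = -1.
v=∞: -14911 < 0 and -5576714 < 0  ⇒  (a,b)_∞ = -1.
v=17: a=17^0·(≡16), b=17^1·(≡3) mod 17; (16|17)=+1, (3|17)=-1; (−1)^{0·1·8}·(+1)^1·(-1)^0 = +1.
|Ram(-14911, -5576714)| = 2, even; anisotropic at {31, ∞}.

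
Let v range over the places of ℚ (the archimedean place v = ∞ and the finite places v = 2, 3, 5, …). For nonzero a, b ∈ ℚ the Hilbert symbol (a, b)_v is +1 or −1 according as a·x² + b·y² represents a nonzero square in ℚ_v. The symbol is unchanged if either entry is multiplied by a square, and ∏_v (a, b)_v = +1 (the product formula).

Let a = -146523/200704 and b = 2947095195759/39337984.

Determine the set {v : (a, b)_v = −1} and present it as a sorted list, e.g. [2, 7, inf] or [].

[3, 11]

Mod squares: a ≡ -3, b ≡ 23199. Check v ∈ {∞, 2, 3, 7, 11, 13, 17, 19, 37}.
v=7: a=7^-2·(≡1), b=7^-4·(≡2) mod 7; (1|7)=+1, (2|7)=+1; (−1)^{-2·-4·3}·(+1)^-4·(+1)^-2 = +1.
v=11: a=11^0·(≡7), b=11^1·(≡10) mod 11; (7|11)=-1, (10|11)=-1; (−1)^{0·1·5}·(-1)^1·(-1)^0 = -1.
v=37: a=37^0·(≡16), b=37^1·(≡23) mod 37; (16|37)=+1, (23|37)=-1; (−1)^{0·1·18}·(+1)^1·(-1)^0 = +1.
v=19: a=19^0·(≡17), b=19^1·(≡1) mod 19; (17|19)=+1, (1|19)=+1; (−1)^{0·1·9}·(+1)^1·(+1)^0 = +1.
v=2: v_2(a)=-12, v_2(b)=-14; units ≡ 5, 7 (mod 8); ε·ε+αω+βω = 0·1+-12·0+-14·1 ≡ 0  ⇒  (a,b)_2 = +1.
v=3: a=3^1·(≡2), b=3^3·(≡2) mod 3; (2|3)=-1, (2|3)=-1; (−1)^{1·3·1}·(-1)^3·(-1)^1 = -1.
v=17: a=17^2·(≡10), b=17^4·(≡3) mod 17; (10|17)=-1, (3|17)=-1; (−1)^{2·4·8}·(-1)^4·(-1)^2 = +1.
v=13: a=13^2·(≡3), b=13^2·(≡6) mod 13; (3|13)=+1, (6|13)=-1; (−1)^{2·2·6}·(+1)^2·(-1)^2 = +1.
v=∞: -3 < 0 and 23199 > 0  ⇒  (a,b)_∞ = +1.
Ram(-3, 23199) = {3, 11}; no ℚ_3-point on the conic.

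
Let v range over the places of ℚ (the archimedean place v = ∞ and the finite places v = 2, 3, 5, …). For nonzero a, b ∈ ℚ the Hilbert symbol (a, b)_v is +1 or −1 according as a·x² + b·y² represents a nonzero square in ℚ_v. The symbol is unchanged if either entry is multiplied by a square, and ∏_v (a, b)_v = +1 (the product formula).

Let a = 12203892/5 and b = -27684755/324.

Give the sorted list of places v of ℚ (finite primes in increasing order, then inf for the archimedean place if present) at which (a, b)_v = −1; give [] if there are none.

Mod squares: a ≡ 5865, b ≡ -1955. Check v ∈ {∞, 2, 3, 5, 7, 17, 23}.
v=∞: 5865 > 0 and -1955 < 0  ⇒  (a,b)_∞ = +1.
v=2: v_2(a)=2, v_2(b)=-2; units ≡ 1, 5 (mod 8); ε·ε+αω+βω = 0·0+2·1+-2·0 ≡ 0  ⇒  (a,b)_2 = +1.
v=23: a=23^1·(≡8), b=23^1·(≡10) mod 23; (8|23)=+1, (10|23)=-1; (−1)^{1·1·11}·(+1)^1·(-1)^1 = +1.
v=17: a=17^3·(≡14), b=17^3·(≡9) mod 17; (14|17)=-1, (9|17)=+1; (−1)^{3·3·8}·(-1)^3·(+1)^3 = -1.
v=5: a=5^-1·(≡2), b=5^1·(≡1) mod 5; (2|5)=-1, (1|5)=+1; (−1)^{-1·1·2}·(-1)^1·(+1)^-1 = -1.
v=7: a=7^0·(≡3), b=7^2·(≡5) mod 7; (3|7)=-1, (5|7)=-1; (−1)^{0·2·3}·(-1)^2·(-1)^0 = +1.
v=3: a=3^3·(≡2), b=3^-4·(≡1) mod 3; (2|3)=-1, (1|3)=+1; (−1)^{3·-4·1}·(-1)^-4·(+1)^3 = +1.
Ram(5865, -1955) = {5, 17}; no ℚ_5-point on the conic.

[5, 17]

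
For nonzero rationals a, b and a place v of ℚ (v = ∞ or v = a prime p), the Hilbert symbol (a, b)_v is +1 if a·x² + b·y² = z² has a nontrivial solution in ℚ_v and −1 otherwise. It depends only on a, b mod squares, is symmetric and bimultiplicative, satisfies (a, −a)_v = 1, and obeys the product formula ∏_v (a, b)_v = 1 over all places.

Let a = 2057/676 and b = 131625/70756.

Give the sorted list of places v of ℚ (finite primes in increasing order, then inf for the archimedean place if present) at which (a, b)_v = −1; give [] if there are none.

[5, 17]

(a, b) ≡ (17, 65) mod (ℚ^×)²; places V = {2, 3, 5, 7, 11, 13, 17, 19, ∞}.
(a,b)_7: α=0, u≡5; β=-2, v≡2 (mod 7); (5|7)=-1, (2|7)=+1; sign (−1)^0·-1^-2·+1^0 = +1.
(a,b)_11: α=2, u≡10; β=0, v≡8 (mod 11); (10|11)=-1, (8|11)=-1; sign (−1)^0·-1^0·-1^2 = +1.
(a,b)_19: α=0, u≡16; β=-2, v≡2 (mod 19); (16|19)=+1, (2|19)=-1; sign (−1)^0·+1^-2·-1^0 = +1.
(a,b)_17: α=1, u≡8; β=0, v≡14 (mod 17); (8|17)=+1, (14|17)=-1; sign (−1)^0·+1^0·-1^1 = -1.
(a,b)_5: α=0, u≡2; β=3, v≡3 (mod 5); (2|5)=-1, (3|5)=-1; sign (−1)^0·-1^3·-1^0 = -1.
(a,b)_2: α=-2, β=-2; u≡1, v≡1 (mod 8); ε(u)ε(v)=0·0, αω(v)=-2·0, βω(u)=-2·0; sum ≡ 0  ⇒  +1.
(a,b)_3: α=0, u≡2; β=4, v≡2 (mod 3); (2|3)=-1, (2|3)=-1; sign (−1)^0·-1^4·-1^0 = +1.
(a,b)_∞: sgn(17)=+, sgn(65)=+, so +1.
(a,b)_13: α=-2, u≡4; β=1, v≡5 (mod 13); (4|13)=+1, (5|13)=-1; sign (−1)^0·+1^1·-1^-2 = +1.
Ram(17, 65) = {5, 17}; no ℚ_5-point on the conic.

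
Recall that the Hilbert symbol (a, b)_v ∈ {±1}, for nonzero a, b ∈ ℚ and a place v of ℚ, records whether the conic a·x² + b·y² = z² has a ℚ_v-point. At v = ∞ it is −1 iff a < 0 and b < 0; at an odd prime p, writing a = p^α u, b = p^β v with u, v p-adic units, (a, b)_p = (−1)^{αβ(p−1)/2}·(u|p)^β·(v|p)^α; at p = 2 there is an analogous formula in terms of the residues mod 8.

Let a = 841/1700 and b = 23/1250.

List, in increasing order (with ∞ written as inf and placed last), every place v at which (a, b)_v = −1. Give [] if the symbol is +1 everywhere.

[17, 23]

(a, b) ≡ (17, 46) mod (ℚ^×)²; places V = {2, 5, 17, 23, 29, ∞}.
(a,b)_29: α=2, u≡21; β=0, v≡27 (mod 29); (21|29)=-1, (27|29)=-1; sign (−1)^0·-1^0·-1^2 = +1.
(a,b)_∞: sgn(17)=+, sgn(46)=+, so +1.
(a,b)_5: α=-2, u≡2; β=-4, v≡4 (mod 5); (2|5)=-1, (4|5)=+1; sign (−1)^0·-1^-4·+1^-2 = +1.
(a,b)_17: α=-1, u≡13; β=0, v≡12 (mod 17); (13|17)=+1, (12|17)=-1; sign (−1)^0·+1^0·-1^-1 = -1.
(a,b)_23: α=0, u≡5; β=1, v≡3 (mod 23); (5|23)=-1, (3|23)=+1; sign (−1)^0·-1^1·+1^0 = -1.
(a,b)_2: α=-2, β=-1; u≡1, v≡7 (mod 8); ε(u)ε(v)=0·1, αω(v)=-2·0, βω(u)=-1·0; sum ≡ 0  ⇒  +1.
Ram(17, 46) = {17, 23}; no ℚ_17-point on the conic.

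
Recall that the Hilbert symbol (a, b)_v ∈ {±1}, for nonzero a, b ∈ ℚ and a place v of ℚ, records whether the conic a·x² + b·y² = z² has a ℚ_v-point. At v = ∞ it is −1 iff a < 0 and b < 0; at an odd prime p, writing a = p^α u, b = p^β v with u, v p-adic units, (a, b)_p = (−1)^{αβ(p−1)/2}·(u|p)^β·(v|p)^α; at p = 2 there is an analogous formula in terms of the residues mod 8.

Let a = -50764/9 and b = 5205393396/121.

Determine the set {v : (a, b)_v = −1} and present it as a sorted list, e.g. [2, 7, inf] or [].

[3, 23, 29, 37]

(a, b) ≡ (-259, 16066029) mod (ℚ^×)²; places V = {2, 3, 7, 11, 23, 29, 31, 37, ∞}.
(a,b)_23: α=0, u≡15; β=1, v≡12 (mod 23); (15|23)=-1, (12|23)=+1; sign (−1)^0·-1^1·+1^0 = -1.
(a,b)_31: α=0, u≡5; β=1, v≡16 (mod 31); (5|31)=+1, (16|31)=+1; sign (−1)^0·+1^1·+1^0 = +1.
(a,b)_11: α=0, u≡5; β=-2, v≡5 (mod 11); (5|11)=+1, (5|11)=+1; sign (−1)^0·+1^-2·+1^0 = +1.
(a,b)_37: α=1, u≡12; β=1, v≡32 (mod 37); (12|37)=+1, (32|37)=-1; sign (−1)^0·+1^1·-1^1 = -1.
(a,b)_2: α=2, β=2; u≡5, v≡5 (mod 8); ε(u)ε(v)=0·0, αω(v)=2·1, βω(u)=2·1; sum ≡ 0  ⇒  +1.
(a,b)_7: α=3, u≡3; β=1, v≡1 (mod 7); (3|7)=-1, (1|7)=+1; sign (−1)^1·-1^1·+1^3 = +1.
(a,b)_∞: sgn(-259)=−, sgn(16066029)=+, so +1.
(a,b)_29: α=0, u≡21; β=1, v≡14 (mod 29); (21|29)=-1, (14|29)=-1; sign (−1)^0·-1^1·-1^0 = -1.
(a,b)_3: α=-2, u≡2; β=5, v≡1 (mod 3); (2|3)=-1, (1|3)=+1; sign (−1)^0·-1^5·+1^-2 = -1.
(-259, 16066029 / ℚ) ramifies at {3, 23, 29, 37}: a division algebra.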